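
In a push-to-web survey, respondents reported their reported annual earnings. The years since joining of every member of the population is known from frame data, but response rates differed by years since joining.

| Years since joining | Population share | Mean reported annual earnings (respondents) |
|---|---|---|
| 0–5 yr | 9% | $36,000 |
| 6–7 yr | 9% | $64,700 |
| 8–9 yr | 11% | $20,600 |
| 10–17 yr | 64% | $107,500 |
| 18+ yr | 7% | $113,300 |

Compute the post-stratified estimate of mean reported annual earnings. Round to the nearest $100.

Each cell contributes population-share × respondent value:
  0–5 yr: 0.09 × 36,000 = 3240
  6–7 yr: 0.09 × 64,700 = 5823
  8–9 yr: 0.11 × 20,600 = 2266
  10–17 yr: 0.64 × 107,500 = 68,800
  18+ yr: 0.07 × 113,300 = 7931
Post-stratified estimate = 88,060 → $88,100.

$88,100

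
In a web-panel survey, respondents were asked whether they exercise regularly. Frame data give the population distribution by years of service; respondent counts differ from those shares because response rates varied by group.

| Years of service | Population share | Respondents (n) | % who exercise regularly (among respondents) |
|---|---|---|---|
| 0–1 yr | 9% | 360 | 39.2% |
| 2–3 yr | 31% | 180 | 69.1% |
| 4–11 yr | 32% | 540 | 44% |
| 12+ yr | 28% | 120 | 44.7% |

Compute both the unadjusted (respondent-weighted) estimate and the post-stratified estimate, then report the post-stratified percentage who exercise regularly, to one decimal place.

51.5%

Naive respondent-only estimate (weights = respondent counts):
  (360/1200)×39.2 + (180/1200)×69.1 + (540/1200)×44 + (120/1200)×44.7 = 46.395%
Post-stratified estimate weights by population shares:
  0.09×39.2 + 0.31×69.1 + 0.32×44 + 0.28×44.7 = 51.545%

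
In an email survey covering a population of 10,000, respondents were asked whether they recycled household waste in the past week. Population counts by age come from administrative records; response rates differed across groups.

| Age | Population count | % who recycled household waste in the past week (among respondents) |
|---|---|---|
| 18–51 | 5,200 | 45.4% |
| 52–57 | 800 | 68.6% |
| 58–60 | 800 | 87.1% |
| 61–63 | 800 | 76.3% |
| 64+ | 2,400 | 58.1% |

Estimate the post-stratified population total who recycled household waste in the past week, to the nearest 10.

5,610

Apply each group's respondent rate to its population count:
  18–51: 5,200 × 45.4% = 2360.8
  52–57: 800 × 68.6% = 548.8
  58–60: 800 × 87.1% = 696.8
  61–63: 800 × 76.3% = 610.4
  64+: 2,400 × 58.1% = 1394.4
Estimated total = 5611.2 → 5,610.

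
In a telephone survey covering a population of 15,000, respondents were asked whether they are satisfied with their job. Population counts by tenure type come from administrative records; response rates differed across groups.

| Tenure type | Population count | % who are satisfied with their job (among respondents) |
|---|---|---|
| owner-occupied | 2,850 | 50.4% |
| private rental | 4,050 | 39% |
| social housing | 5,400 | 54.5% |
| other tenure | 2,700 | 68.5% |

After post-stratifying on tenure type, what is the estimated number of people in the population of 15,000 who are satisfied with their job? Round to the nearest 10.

Estimated count per cell = population count × respondent percentage:
  owner-occupied: 2,850 × 50.4% = 1436.4
  private rental: 4,050 × 39% = 1579.5
  social housing: 5,400 × 54.5% = 2943
  other tenure: 2,700 × 68.5% = 1849.5
Estimated total = 7808.4 → 7,810.

7,810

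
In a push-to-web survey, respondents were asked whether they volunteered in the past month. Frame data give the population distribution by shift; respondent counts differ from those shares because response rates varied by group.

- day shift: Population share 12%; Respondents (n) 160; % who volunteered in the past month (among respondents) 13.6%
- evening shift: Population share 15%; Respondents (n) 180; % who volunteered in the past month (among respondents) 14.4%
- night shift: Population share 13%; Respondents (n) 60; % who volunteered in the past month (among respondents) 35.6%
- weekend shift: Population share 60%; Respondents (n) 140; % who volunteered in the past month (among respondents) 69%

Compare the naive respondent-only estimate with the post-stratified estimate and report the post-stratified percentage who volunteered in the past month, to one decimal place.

Naive respondent-only estimate (weights = respondent counts):
  (160/540)×13.6 + (180/540)×14.4 + (60/540)×35.6 + (140/540)×69 = 30.6741%
Post-stratifying to population shares instead:
  0.12×13.6 + 0.15×14.4 + 0.13×35.6 + 0.6×69 = 49.82%

49.8%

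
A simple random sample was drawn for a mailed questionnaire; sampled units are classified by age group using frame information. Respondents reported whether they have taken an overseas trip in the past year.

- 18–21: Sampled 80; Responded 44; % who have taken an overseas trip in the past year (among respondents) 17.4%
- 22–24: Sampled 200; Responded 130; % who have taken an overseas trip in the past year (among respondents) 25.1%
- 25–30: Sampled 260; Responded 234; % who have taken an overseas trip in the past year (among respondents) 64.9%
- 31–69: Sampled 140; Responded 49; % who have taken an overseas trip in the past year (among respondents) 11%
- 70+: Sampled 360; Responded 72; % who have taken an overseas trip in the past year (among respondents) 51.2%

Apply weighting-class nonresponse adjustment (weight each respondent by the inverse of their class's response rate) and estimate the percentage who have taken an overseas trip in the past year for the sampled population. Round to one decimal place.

41.6%

Class response rates: 18–21 44/80 = 55%, 22–24 130/200 = 65%, 25–30 234/260 = 90%, 31–69 49/140 = 35%, 70+ 72/360 = 20%.
Each respondent's weight = sampled/responded in their class; summing within a class gives n_sampled, so:
  18–21: 80 × 17.4 = 1392
  22–24: 200 × 25.1 = 5020
  25–30: 260 × 64.9 = 16,874
  31–69: 140 × 11 = 1540
  70+: 360 × 51.2 = 18,432
Adjusted estimate = 43,258 / 1,040 = 41.5942 → 41.6%.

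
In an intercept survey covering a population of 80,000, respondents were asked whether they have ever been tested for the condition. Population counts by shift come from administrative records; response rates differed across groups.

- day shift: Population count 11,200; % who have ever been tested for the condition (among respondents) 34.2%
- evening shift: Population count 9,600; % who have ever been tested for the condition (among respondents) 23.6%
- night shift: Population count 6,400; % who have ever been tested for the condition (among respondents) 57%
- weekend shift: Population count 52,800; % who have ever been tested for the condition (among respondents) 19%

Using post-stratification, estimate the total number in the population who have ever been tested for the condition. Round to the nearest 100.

19,800

Estimated count per cell = population count × respondent percentage:
  day shift: 11,200 × 34.2% = 3830.4
  evening shift: 9,600 × 23.6% = 2265.6
  night shift: 6,400 × 57% = 3648
  weekend shift: 52,800 × 19% = 10,032
Estimated total = 19,776 → 19,800.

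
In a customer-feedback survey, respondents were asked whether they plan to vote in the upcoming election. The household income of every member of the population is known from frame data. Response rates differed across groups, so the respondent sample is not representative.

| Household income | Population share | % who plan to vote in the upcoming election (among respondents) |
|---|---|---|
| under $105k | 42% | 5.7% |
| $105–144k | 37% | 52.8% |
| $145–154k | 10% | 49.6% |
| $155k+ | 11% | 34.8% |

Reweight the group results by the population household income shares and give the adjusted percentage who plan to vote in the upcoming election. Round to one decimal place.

Reweight to the known household income distribution:
  under $105k: 0.42 × 5.7 = 2.394
  $105–144k: 0.37 × 52.8 = 19.536
  $145–154k: 0.1 × 49.6 = 4.96
  $155k+: 0.11 × 34.8 = 3.828
Post-stratified estimate = 30.718 → 30.7%.

30.7%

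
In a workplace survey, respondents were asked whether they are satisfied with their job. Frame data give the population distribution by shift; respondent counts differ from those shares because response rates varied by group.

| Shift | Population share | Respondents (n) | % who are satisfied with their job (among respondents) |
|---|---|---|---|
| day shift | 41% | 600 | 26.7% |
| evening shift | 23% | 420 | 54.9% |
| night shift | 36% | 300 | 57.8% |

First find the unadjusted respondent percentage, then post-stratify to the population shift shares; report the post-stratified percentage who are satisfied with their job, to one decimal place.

Without adjustment, the pooled respondent share is:
  (600/1320)×26.7 + (420/1320)×54.9 + (300/1320)×57.8 = 42.7409%
Post-stratified estimate weights by population shares:
  0.41×26.7 + 0.23×54.9 + 0.36×57.8 = 44.382%

44.4%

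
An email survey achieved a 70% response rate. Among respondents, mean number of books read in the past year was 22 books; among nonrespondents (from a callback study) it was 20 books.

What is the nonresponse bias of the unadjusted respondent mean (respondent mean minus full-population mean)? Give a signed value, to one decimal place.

Nonresponse fraction = 1 − 0.7 = 0.3.
Bias = (nonresponse fraction) × (respondent mean − nonrespondent mean)
     = 0.3 × (22 − 20) = 0.3 × 2 = 0.6.

+0.6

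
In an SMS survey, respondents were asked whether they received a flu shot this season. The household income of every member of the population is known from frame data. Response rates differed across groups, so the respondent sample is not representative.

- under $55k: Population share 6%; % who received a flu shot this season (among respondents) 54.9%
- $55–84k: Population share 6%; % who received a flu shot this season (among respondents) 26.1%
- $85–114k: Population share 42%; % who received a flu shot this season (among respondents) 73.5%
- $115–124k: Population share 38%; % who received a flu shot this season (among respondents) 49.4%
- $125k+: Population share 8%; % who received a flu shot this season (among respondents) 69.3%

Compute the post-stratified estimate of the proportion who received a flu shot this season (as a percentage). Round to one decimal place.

60.0%

Reweight to the known household income distribution:
  under $55k: 0.06 × 54.9 = 3.294
  $55–84k: 0.06 × 26.1 = 1.566
  $85–114k: 0.42 × 73.5 = 30.87
  $115–124k: 0.38 × 49.4 = 18.772
  $125k+: 0.08 × 69.3 = 5.544
Post-stratified estimate = 60.046 → 60.0%.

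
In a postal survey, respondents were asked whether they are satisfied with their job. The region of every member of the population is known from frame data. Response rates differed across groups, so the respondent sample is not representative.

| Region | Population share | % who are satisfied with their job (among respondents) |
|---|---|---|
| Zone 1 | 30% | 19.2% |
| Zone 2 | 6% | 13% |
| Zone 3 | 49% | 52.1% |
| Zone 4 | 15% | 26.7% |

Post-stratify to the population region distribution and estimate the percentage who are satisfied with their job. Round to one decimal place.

36.1%

Post-stratification weights by population share, not respondent share:
  Zone 1: 0.3 × 19.2 = 5.76
  Zone 2: 0.06 × 13 = 0.78
  Zone 3: 0.49 × 52.1 = 25.529
  Zone 4: 0.15 × 26.7 = 4.005
Post-stratified estimate = 36.074 → 36.1%.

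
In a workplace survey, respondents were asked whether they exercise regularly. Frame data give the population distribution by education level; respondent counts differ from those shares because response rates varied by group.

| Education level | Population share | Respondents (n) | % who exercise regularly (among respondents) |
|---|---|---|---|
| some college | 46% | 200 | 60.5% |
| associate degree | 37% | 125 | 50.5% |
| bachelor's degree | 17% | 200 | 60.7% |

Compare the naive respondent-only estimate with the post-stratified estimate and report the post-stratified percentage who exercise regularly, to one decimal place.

Unadjusted (pooled respondent) estimate weights by respondent counts:
  (200/525)×60.5 + (125/525)×50.5 + (200/525)×60.7 = 58.1952%
Reweighting by population education level shares:
  0.46×60.5 + 0.37×50.5 + 0.17×60.7 = 56.834%

56.8%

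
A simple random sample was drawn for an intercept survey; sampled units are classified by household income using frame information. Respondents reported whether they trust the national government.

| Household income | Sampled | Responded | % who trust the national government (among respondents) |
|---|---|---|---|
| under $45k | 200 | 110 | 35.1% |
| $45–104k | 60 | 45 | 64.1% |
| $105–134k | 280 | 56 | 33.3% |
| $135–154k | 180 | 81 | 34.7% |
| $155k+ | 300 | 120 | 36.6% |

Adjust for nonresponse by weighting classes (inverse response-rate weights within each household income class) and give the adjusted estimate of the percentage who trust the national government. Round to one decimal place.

Response rates by class: under $45k 110/200 = 55%, $45–104k 45/60 = 75%, $105–134k 56/280 = 20%, $135–154k 81/180 = 45%, $155k+ 120/300 = 40%.
Inverse-response-rate weighting restores each class to its sampled count, so class totals weight by n_sampled:
  under $45k: 200 × 35.1 = 7020
  $45–104k: 60 × 64.1 = 3846
  $105–134k: 280 × 33.3 = 9324
  $135–154k: 180 × 34.7 = 6246
  $155k+: 300 × 36.6 = 10,980
Adjusted estimate = 37,416 / 1,020 = 36.6824 → 36.7%.

36.7%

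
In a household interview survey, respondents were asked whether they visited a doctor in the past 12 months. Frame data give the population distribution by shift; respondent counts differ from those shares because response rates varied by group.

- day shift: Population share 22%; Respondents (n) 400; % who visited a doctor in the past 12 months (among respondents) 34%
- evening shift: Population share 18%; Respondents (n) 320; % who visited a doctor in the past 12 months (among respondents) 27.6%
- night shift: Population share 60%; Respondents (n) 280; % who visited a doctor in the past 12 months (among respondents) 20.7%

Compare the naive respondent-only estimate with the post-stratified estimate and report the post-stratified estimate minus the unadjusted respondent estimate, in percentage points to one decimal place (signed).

Without adjustment, the pooled respondent share is:
  (400/1000)×34 + (320/1000)×27.6 + (280/1000)×20.7 = 28.228%
Reweighting by population shift shares:
  0.22×34 + 0.18×27.6 + 0.6×20.7 = 24.868%
Difference = 24.868 − 28.228 = -3.36 pp.

-3.4 percentage points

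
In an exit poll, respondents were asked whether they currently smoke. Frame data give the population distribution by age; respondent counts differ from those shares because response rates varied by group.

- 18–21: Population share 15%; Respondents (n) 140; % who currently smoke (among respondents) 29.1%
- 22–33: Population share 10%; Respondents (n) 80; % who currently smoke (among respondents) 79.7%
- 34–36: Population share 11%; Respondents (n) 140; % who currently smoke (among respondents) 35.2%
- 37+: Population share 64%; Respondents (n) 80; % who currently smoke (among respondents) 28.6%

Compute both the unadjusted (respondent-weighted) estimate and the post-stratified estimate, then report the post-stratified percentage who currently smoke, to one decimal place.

34.5%

Naive respondent-only estimate (weights = respondent counts):
  (140/440)×29.1 + (80/440)×79.7 + (140/440)×35.2 + (80/440)×28.6 = 40.15%
Reweighting by population age shares:
  0.15×29.1 + 0.1×79.7 + 0.11×35.2 + 0.64×28.6 = 34.511%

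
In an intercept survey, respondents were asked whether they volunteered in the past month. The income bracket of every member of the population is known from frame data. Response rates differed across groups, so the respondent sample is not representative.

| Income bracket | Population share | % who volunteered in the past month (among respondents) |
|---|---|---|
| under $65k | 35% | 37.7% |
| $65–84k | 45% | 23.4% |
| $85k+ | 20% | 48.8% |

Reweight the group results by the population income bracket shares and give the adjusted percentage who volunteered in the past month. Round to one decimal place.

Weight each group's respondent value by its population share:
  under $65k: 0.35 × 37.7 = 13.195
  $65–84k: 0.45 × 23.4 = 10.53
  $85k+: 0.2 × 48.8 = 9.76
Post-stratified estimate = 33.485 → 33.5%.

33.5%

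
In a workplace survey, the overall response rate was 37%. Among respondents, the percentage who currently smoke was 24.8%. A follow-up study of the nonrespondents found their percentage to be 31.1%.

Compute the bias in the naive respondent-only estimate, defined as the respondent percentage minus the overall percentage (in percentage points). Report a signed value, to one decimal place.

-4.0 percentage points

Nonresponse fraction = 1 − 0.37 = 0.63.
Bias = (nonresponse fraction) × (respondent percentage − nonrespondent percentage)
     = 0.63 × (24.8 − 31.1) = 0.63 × -6.3 = -3.969.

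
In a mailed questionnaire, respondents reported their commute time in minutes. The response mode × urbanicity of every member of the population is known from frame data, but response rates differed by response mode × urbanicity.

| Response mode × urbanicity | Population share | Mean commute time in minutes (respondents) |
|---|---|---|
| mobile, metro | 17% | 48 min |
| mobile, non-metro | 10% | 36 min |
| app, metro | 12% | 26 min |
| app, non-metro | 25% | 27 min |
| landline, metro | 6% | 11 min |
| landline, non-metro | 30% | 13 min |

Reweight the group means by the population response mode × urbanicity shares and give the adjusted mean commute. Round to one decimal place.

26.2

Reweight to the known response mode × urbanicity distribution:
  mobile, metro: 0.17 × 48 = 8.16
  mobile, non-metro: 0.1 × 36 = 3.6
  app, metro: 0.12 × 26 = 3.12
  app, non-metro: 0.25 × 27 = 6.75
  landline, metro: 0.06 × 11 = 0.66
  landline, non-metro: 0.3 × 13 = 3.9
Post-stratified estimate = 26.19 → 26.2.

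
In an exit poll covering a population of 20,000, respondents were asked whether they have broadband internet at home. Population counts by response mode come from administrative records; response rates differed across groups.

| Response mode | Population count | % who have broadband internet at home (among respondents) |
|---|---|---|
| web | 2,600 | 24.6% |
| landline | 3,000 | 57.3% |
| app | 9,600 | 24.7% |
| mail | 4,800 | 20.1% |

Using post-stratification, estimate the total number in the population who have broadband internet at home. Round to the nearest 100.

Apply each group's respondent rate to its population count:
  web: 2,600 × 24.6% = 639.6
  landline: 3,000 × 57.3% = 1719
  app: 9,600 × 24.7% = 2371.2
  mail: 4,800 × 20.1% = 964.8
Estimated total = 5694.6 → 5,700.

5,700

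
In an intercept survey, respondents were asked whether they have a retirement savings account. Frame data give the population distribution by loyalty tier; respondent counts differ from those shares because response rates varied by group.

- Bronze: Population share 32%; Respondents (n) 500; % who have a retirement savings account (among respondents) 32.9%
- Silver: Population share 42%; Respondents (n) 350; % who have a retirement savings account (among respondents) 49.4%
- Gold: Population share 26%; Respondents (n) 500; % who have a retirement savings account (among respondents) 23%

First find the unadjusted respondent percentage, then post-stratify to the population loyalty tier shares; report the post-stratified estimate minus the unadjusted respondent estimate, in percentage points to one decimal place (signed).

Unadjusted (pooled respondent) estimate weights by respondent counts:
  (500/1350)×32.9 + (350/1350)×49.4 + (500/1350)×23 = 33.5111%
Post-stratified estimate weights by population shares:
  0.32×32.9 + 0.42×49.4 + 0.26×23 = 37.256%
Difference = 37.256 − 33.5111 = 3.7449 pp.

+3.7 percentage points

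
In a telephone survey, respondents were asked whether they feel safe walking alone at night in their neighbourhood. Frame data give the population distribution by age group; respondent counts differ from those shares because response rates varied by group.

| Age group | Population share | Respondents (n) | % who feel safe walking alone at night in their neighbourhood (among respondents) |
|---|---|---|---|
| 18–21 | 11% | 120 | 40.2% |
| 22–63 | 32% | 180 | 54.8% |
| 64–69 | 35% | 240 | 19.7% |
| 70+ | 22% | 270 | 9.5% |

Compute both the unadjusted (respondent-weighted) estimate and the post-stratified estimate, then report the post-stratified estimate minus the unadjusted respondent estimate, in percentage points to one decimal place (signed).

+3.8 percentage points

Unadjusted (pooled respondent) estimate weights by respondent counts:
  (120/810)×40.2 + (180/810)×54.8 + (240/810)×19.7 + (270/810)×9.5 = 27.137%
Reweighting by population age group shares:
  0.11×40.2 + 0.32×54.8 + 0.35×19.7 + 0.22×9.5 = 30.943%
Difference = 30.943 − 27.137 = 3.806 pp.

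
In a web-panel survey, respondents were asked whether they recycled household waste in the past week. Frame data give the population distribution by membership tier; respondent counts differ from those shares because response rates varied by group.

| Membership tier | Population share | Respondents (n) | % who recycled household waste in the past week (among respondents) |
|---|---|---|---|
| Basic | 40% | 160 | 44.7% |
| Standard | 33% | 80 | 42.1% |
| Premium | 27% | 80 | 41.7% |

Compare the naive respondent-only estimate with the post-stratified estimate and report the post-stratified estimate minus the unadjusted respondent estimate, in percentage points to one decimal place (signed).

-0.3 percentage points

Unadjusted (pooled respondent) estimate weights by respondent counts:
  (160/320)×44.7 + (80/320)×42.1 + (80/320)×41.7 = 43.3%
Post-stratifying to population shares instead:
  0.4×44.7 + 0.33×42.1 + 0.27×41.7 = 43.032%
Difference = 43.032 − 43.3 = -0.268 pp.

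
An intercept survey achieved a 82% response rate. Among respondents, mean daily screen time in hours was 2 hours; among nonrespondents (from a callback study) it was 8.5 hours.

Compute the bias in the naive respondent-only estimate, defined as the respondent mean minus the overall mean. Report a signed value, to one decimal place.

-1.2

Nonresponse fraction = 1 − 0.82 = 0.18.
Bias = (nonresponse fraction) × (respondent mean − nonrespondent mean)
     = 0.18 × (2 − 8.5) = 0.18 × -6.5 = -1.17.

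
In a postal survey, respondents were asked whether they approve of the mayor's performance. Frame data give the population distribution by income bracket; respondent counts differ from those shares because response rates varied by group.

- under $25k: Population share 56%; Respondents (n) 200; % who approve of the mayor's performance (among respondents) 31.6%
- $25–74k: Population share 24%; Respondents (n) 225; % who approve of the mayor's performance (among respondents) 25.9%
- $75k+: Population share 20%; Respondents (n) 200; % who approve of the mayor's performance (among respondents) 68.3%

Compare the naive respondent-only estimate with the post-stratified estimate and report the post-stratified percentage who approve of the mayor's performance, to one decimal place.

Unadjusted (pooled respondent) estimate weights by respondent counts:
  (200/625)×31.6 + (225/625)×25.9 + (200/625)×68.3 = 41.292%
Reweighting by population income bracket shares:
  0.56×31.6 + 0.24×25.9 + 0.2×68.3 = 37.572%

37.6%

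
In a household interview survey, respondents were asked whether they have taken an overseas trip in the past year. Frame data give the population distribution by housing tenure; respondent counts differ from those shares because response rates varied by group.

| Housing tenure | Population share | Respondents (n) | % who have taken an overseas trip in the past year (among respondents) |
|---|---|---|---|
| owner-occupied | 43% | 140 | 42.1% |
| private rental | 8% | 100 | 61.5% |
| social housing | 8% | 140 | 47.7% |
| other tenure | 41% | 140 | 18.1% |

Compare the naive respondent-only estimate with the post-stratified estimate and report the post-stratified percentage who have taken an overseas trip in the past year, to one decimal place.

Naive respondent-only estimate (weights = respondent counts):
  (140/520)×42.1 + (100/520)×61.5 + (140/520)×47.7 + (140/520)×18.1 = 40.8769%
Post-stratified estimate weights by population shares:
  0.43×42.1 + 0.08×61.5 + 0.08×47.7 + 0.41×18.1 = 34.26%

34.3%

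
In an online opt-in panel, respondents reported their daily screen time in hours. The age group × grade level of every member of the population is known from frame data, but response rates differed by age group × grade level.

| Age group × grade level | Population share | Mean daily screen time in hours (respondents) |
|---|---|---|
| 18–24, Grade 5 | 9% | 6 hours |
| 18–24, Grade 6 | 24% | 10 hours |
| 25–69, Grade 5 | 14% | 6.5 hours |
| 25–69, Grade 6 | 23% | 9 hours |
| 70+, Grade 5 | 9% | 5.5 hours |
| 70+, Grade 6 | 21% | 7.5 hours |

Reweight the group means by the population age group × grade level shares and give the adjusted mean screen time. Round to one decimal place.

8.0

Post-stratification weights by population share, not respondent share:
  18–24, Grade 5: 0.09 × 6 = 0.54
  18–24, Grade 6: 0.24 × 10 = 2.4
  25–69, Grade 5: 0.14 × 6.5 = 0.91
  25–69, Grade 6: 0.23 × 9 = 2.07
  70+, Grade 5: 0.09 × 5.5 = 0.495
  70+, Grade 6: 0.21 × 7.5 = 1.575
Post-stratified estimate = 7.99 → 8.0.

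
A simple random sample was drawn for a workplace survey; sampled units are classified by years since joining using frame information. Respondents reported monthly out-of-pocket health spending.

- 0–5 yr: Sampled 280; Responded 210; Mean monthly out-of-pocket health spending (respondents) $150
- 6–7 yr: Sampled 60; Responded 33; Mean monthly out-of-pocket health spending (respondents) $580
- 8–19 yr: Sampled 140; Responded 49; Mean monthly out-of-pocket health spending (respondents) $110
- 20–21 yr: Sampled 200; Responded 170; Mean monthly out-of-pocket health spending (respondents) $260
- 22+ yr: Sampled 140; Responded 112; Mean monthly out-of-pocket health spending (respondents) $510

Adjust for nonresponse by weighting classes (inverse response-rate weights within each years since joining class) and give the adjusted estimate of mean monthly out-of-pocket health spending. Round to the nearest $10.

Class response rates: 0–5 yr 210/280 = 75%, 6–7 yr 33/60 = 55%, 8–19 yr 49/140 = 35%, 20–21 yr 170/200 = 85%, 22+ yr 112/140 = 80%.
Weighting each respondent by the inverse class response rate inflates each class back to its sampled size, so the class weight is n_sampled:
  0–5 yr: 280 × 150 = 42,000
  6–7 yr: 60 × 580 = 34,800
  8–19 yr: 140 × 110 = 15,400
  20–21 yr: 200 × 260 = 52,000
  22+ yr: 140 × 510 = 71,400
Adjusted estimate = 215,600 / 820 = 262.927 → $260.

$260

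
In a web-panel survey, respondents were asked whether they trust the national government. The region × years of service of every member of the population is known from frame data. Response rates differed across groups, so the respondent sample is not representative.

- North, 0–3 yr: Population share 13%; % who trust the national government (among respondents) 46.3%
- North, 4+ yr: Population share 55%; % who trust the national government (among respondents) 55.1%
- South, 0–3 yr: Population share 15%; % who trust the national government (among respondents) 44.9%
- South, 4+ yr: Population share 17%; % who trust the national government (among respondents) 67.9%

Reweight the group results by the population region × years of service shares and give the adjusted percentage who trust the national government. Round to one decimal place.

Weight each group's respondent value by its population share:
  North, 0–3 yr: 0.13 × 46.3 = 6.019
  North, 4+ yr: 0.55 × 55.1 = 30.305
  South, 0–3 yr: 0.15 × 44.9 = 6.735
  South, 4+ yr: 0.17 × 67.9 = 11.543
Post-stratified estimate = 54.602 → 54.6%.

54.6%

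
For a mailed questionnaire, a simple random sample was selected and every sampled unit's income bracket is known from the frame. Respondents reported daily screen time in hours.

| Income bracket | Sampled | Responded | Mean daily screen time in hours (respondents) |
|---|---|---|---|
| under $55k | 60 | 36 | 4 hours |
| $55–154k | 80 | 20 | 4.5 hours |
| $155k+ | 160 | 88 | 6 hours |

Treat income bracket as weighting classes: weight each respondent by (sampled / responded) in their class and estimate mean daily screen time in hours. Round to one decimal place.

5.2

Response rates by class: under $55k 36/60 = 60%, $55–154k 20/80 = 25%, $155k+ 88/160 = 55%.
Each respondent's weight = sampled/responded in their class; summing within a class gives n_sampled, so:
  under $55k: 60 × 4 = 240
  $55–154k: 80 × 4.5 = 360
  $155k+: 160 × 6 = 960
Adjusted estimate = 1560 / 300 = 5.2 → 5.2.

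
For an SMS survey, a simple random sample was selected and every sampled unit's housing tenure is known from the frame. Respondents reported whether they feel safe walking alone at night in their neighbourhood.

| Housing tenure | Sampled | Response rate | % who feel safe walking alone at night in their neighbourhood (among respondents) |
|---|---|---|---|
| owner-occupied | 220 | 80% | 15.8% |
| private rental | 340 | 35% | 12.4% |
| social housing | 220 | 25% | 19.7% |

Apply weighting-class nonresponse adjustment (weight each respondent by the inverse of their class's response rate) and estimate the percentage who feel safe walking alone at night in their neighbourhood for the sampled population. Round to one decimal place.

Each respondent's weight = sampled/responded in their class; summing within a class gives n_sampled, so:
  owner-occupied: 220 × 15.8 = 3476
  private rental: 340 × 12.4 = 4216
  social housing: 220 × 19.7 = 4334
Adjusted estimate = 12,026 / 780 = 15.4179 → 15.4%.

15.4%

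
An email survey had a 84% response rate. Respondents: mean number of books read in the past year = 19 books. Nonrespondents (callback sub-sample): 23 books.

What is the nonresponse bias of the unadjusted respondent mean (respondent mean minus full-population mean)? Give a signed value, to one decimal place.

-0.6

Nonresponse fraction = 1 − 0.84 = 0.16.
Bias = (nonresponse fraction) × (respondent mean − nonrespondent mean)
     = 0.16 × (19 − 23) = 0.16 × -4 = -0.64.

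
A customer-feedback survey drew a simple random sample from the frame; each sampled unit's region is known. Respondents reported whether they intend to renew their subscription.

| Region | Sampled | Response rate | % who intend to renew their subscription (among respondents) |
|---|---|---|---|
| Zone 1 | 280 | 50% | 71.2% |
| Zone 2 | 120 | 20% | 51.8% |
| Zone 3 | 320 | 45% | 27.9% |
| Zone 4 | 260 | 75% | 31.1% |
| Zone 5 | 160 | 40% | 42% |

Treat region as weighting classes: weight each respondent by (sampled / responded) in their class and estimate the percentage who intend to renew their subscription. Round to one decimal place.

43.8%

Each respondent's weight = sampled/responded in their class; summing within a class gives n_sampled, so:
  Zone 1: 280 × 71.2 = 19,936
  Zone 2: 120 × 51.8 = 6216
  Zone 3: 320 × 27.9 = 8928
  Zone 4: 260 × 31.1 = 8086
  Zone 5: 160 × 42 = 6720
Adjusted estimate = 49,886 / 1,140 = 43.7596 → 43.8%.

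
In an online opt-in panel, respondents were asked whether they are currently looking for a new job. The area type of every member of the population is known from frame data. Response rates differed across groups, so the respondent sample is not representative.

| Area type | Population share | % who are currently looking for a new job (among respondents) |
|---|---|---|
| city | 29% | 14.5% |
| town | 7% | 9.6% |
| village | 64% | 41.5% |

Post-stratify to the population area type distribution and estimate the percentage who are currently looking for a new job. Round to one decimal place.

31.4%

Weight each group's respondent value by its population share:
  city: 0.29 × 14.5 = 4.205
  town: 0.07 × 9.6 = 0.672
  village: 0.64 × 41.5 = 26.56
Post-stratified estimate = 31.437 → 31.4%.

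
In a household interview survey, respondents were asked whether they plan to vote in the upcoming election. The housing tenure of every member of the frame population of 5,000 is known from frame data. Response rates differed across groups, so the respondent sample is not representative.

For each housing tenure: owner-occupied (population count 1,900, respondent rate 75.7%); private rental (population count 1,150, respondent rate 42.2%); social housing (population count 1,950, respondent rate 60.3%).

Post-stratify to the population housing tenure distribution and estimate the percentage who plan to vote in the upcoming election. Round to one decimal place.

62.0%

Weight each group's respondent value by its population share:
  owner-occupied: (1,900/5,000) × 75.7 = 28.766
  private rental: (1,150/5,000) × 42.2 = 9.706
  social housing: (1,950/5,000) × 60.3 = 23.517
Post-stratified estimate = 61.989 → 62.0%.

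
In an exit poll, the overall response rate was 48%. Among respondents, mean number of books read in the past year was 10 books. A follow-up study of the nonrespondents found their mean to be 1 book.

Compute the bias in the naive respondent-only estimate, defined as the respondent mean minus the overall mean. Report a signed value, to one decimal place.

+4.7

Nonresponse fraction = 1 − 0.48 = 0.52.
Bias = (nonresponse fraction) × (respondent mean − nonrespondent mean)
     = 0.52 × (10 − 1) = 0.52 × 9 = 4.68.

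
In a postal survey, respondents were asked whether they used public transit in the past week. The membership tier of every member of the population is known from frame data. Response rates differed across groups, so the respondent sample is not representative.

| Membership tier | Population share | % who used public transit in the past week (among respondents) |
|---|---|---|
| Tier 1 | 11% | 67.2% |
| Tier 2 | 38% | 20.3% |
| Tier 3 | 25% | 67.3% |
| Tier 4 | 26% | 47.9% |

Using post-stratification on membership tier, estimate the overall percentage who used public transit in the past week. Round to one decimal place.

Weight each group's respondent value by its population share:
  Tier 1: 0.11 × 67.2 = 7.392
  Tier 2: 0.38 × 20.3 = 7.714
  Tier 3: 0.25 × 67.3 = 16.825
  Tier 4: 0.26 × 47.9 = 12.454
Post-stratified estimate = 44.385 → 44.4%.

44.4%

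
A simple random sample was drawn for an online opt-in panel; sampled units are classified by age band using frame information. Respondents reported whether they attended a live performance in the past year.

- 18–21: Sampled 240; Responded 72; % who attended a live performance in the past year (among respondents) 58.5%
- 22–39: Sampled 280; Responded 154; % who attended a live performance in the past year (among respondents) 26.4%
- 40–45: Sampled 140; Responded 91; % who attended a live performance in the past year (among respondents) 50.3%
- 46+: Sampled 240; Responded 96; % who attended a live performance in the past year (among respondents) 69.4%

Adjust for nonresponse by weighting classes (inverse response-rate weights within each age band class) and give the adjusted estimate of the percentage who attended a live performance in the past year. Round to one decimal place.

Class response rates: 18–21 72/240 = 30%, 22–39 154/280 = 55%, 40–45 91/140 = 65%, 46+ 96/240 = 40%.
Each respondent's weight = sampled/responded in their class; summing within a class gives n_sampled, so:
  18–21: 240 × 58.5 = 14,040
  22–39: 280 × 26.4 = 7392
  40–45: 140 × 50.3 = 7042
  46+: 240 × 69.4 = 16,656
Adjusted estimate = 45,130 / 900 = 50.1444 → 50.1%.

50.1%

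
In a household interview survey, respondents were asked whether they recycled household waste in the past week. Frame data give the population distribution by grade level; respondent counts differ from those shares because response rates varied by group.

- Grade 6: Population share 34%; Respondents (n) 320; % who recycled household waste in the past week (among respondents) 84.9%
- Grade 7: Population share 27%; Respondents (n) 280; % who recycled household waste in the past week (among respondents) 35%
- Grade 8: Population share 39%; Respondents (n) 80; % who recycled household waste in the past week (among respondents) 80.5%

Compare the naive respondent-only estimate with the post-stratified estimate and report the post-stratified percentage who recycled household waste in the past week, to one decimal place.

Without adjustment, the pooled respondent share is:
  (320/680)×84.9 + (280/680)×35 + (80/680)×80.5 = 63.8353%
Post-stratifying to population shares instead:
  0.34×84.9 + 0.27×35 + 0.39×80.5 = 69.711%

69.7%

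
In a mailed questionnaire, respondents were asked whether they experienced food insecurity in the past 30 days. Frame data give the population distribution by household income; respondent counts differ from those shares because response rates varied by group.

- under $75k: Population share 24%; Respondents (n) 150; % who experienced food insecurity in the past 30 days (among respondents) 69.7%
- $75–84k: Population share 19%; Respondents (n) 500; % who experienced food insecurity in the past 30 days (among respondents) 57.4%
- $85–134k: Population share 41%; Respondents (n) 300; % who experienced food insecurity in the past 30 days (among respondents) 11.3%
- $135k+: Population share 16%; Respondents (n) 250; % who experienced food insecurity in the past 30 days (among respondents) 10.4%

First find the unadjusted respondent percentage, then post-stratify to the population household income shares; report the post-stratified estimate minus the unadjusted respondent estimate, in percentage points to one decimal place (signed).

Naive respondent-only estimate (weights = respondent counts):
  (150/1200)×69.7 + (500/1200)×57.4 + (300/1200)×11.3 + (250/1200)×10.4 = 37.6208%
Post-stratified estimate weights by population shares:
  0.24×69.7 + 0.19×57.4 + 0.41×11.3 + 0.16×10.4 = 33.931%
Difference = 33.931 − 37.6208 = -3.6898 pp.

-3.7 percentage points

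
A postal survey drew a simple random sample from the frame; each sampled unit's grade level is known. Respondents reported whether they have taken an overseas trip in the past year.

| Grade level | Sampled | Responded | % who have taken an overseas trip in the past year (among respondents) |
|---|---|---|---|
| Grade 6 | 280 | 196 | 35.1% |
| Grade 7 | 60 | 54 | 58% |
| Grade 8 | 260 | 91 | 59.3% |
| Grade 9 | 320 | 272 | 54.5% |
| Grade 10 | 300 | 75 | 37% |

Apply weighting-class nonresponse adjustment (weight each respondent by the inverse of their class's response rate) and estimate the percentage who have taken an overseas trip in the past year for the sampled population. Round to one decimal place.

Response rates by class: Grade 6 196/280 = 70%, Grade 7 54/60 = 90%, Grade 8 91/260 = 35%, Grade 9 272/320 = 85%, Grade 10 75/300 = 25%.
With weight = n_sampled/n_responded per class, the weighted class total is n_sampled:
  Grade 6: 280 × 35.1 = 9828
  Grade 7: 60 × 58 = 3480
  Grade 8: 260 × 59.3 = 15,418
  Grade 9: 320 × 54.5 = 17,440
  Grade 10: 300 × 37 = 11,100
Adjusted estimate = 57,266 / 1,220 = 46.9393 → 46.9%.

46.9%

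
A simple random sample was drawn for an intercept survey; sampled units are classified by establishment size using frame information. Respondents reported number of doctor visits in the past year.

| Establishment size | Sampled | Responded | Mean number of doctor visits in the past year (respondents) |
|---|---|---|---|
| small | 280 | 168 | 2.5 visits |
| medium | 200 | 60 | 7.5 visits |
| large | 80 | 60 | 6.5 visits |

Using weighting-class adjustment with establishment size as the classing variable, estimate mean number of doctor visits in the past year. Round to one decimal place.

Class response rates: small 168/280 = 60%, medium 60/200 = 30%, large 60/80 = 75%.
Weighting each respondent by the inverse class response rate inflates each class back to its sampled size, so the class weight is n_sampled:
  small: 280 × 2.5 = 700
  medium: 200 × 7.5 = 1500
  large: 80 × 6.5 = 520
Adjusted estimate = 2720 / 560 = 4.85714 → 4.9.

4.9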